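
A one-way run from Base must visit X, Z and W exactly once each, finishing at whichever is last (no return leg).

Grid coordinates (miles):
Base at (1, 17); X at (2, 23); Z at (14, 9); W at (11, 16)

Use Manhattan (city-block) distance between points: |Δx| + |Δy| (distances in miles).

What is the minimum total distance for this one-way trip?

There are 3! = 6 possible orderings.
Base→X→Z→W: 7+26+10 = 43
Base→X→W→Z: 7+16+10 = 33
Base→Z→X→W: 21+26+16 = 63
Base→Z→W→X: 21+10+16 = 47
Base→W→X→Z: 11+16+26 = 53
Base→W→Z→X: 11+10+26 = 47
The minimum is 33.
One shortest path: Base → X → W → Z.

Minimum one-way distance = 33 miles.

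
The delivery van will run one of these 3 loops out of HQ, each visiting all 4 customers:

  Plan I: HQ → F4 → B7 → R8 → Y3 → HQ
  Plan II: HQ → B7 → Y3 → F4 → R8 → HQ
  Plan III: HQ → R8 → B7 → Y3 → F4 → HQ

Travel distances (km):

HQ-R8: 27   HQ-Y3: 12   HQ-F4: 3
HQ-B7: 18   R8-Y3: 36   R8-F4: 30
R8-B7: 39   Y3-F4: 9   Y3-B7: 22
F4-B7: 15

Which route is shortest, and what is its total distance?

Plan I: 3 + 15 + 39 + 36 + 12 = 105
Plan II: 18 + 22 + 9 + 30 + 27 = 106
Plan III: 27 + 39 + 22 + 9 + 3 = 100

100 km — Plan III is the shortest.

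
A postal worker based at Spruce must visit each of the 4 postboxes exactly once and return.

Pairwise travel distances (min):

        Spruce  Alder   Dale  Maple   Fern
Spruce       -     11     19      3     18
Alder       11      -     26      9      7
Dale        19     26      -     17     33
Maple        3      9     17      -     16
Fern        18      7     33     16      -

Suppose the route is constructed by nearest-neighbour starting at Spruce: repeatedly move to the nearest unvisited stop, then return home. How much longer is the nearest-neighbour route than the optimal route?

1 min longer than the optimal tour.

From Spruce: Maple=3, Alder=11, Fern=18, Dale=19 → choose Maple (3).
From Maple: Alder=9, Fern=16, Dale=17 → choose Alder (9).
From Alder: Fern=7, Dale=26 → choose Fern (7).
From Fern: Dale=33 → choose Dale (33).
NN route Spruce → Maple → Alder → Fern → Dale → Spruce costs 71.
Optimal: Spruce → Alder → Fern → Maple → Dale → Spruce costs 70 (by enumerating all 12 distinct tours).
Excess = 71 − 70 = 1.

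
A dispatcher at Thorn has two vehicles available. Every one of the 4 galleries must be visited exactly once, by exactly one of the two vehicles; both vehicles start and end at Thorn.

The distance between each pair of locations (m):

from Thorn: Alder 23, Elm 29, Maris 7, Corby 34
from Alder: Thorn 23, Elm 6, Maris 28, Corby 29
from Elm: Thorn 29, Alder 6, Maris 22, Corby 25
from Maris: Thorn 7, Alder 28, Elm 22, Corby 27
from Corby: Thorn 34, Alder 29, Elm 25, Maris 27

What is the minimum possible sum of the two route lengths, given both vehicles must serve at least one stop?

102 m — the smallest possible combined total.

There are 2^3 − 1 = 7 ways to divide the 4 stops into two non-empty groups. For each, the best each vehicle can do is its own shortest tour through its group:
  {Alder} + {Elm, Maris, Corby}: 46 + 88 = 134
  {Elm} + {Alder, Maris, Corby}: 58 + 86 = 144
  {Alder, Elm} + {Maris, Corby}: 58 + 68 = 126
  {Maris} + {Alder, Elm, Corby}: 14 + 88 = 102
  {Alder, Maris} + {Elm, Corby}: 58 + 88 = 146
  {Elm, Maris} + {Alder, Corby}: 58 + 86 = 144
  … (7 splits in total)
Best: vehicle 1 Thorn → Maris → Thorn = 14; vehicle 2 Thorn → Alder → Elm → Corby → Thorn = 88; combined 102.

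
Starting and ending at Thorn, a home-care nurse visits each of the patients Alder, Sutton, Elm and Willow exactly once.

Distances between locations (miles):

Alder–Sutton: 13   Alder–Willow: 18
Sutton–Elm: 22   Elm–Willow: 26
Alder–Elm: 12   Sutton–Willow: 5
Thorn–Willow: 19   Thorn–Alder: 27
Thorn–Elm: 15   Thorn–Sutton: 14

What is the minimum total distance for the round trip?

Thorn - Alder - Sutton - Elm - Willow - Thorn: 27+13+22+26+19 = 107
Thorn - Alder - Sutton - Willow - Elm - Thorn: 27+13+5+26+15 = 86
Thorn - Alder - Elm - Sutton - Willow - Thorn: 27+12+22+5+19 = 85
Thorn - Alder - Elm - Willow - Sutton - Thorn: 27+12+26+5+14 = 84
Thorn - Alder - Willow - Sutton - Elm - Thorn: 27+18+5+22+15 = 87
Thorn - Alder - Willow - Elm - Sutton - Thorn: 27+18+26+22+14 = 107
Thorn - Sutton - Alder - Elm - Willow - Thorn: 14+13+12+26+19 = 84
Thorn - Sutton - Alder - Willow - Elm - Thorn: 14+13+18+26+15 = 86
Thorn - Sutton - Elm - Alder - Willow - Thorn: 14+22+12+18+19 = 85
Thorn - Sutton - Willow - Alder - Elm - Thorn: 14+5+18+12+15 = 64
Thorn - Elm - Alder - Sutton - Willow - Thorn: 15+12+13+5+19 = 64
Thorn - Elm - Sutton - Alder - Willow - Thorn: 15+22+13+18+19 = 87
The minimum is 64.
One optimal route: Thorn → Sutton → Willow → Alder → Elm → Thorn (or its reverse).

64 miles — the shortest possible round trip.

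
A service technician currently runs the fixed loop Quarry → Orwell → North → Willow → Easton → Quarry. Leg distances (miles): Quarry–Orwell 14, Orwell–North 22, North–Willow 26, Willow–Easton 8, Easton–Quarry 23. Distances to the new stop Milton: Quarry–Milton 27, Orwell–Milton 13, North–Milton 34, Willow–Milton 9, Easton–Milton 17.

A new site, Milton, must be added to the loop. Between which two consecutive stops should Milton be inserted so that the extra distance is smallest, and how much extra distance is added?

Insertion cost between consecutive stops i–j is d(i,Milton) + d(Milton,j) − d(i,j):
  between Quarry and Orwell: 27 + 13 − 14 = 26
  between Orwell and North: 13 + 34 − 22 = 25
  between North and Willow: 34 + 9 − 26 = 17
  between Willow and Easton: 9 + 17 − 8 = 18
  between Easton and Quarry: 17 + 27 − 23 = 21
Cheapest insertion is between North and Willow, adding 17.
New total = 93 + 17 = 110.

Minimum extra distance: 17 miles, inserting Milton between North and Willow.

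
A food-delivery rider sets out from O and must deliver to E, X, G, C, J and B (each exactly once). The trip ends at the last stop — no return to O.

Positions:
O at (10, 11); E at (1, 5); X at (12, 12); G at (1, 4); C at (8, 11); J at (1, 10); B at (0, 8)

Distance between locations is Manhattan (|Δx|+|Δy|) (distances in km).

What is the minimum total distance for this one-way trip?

Shortest open route: 24 km.

There are 6! = 720 possible orderings.
O→E→X→G→C→J→B: 15+18+19+14+8+3 = 77
O→E→X→G→C→B→J: 15+18+19+14+11+3 = 80
O→E→X→G→J→C→B: 15+18+19+6+8+11 = 77
O→E→X→G→J→B→C: 15+18+19+6+3+11 = 72
O→E→X→G→B→C→J: 15+18+19+5+11+8 = 76
O→E→X→G→B→J→C: 15+18+19+5+3+8 = 68
O→E→X→C→G→J→B: 15+18+5+14+6+3 = 61
O→E→X→C→G→B→J: 15+18+5+14+5+3 = 60
… (712 more)
O→X→C→J→B→E→G: 3+5+8+3+4+1 = 24  ← best
The minimum is 24.
One shortest path: O → X → C → J → B → E → G.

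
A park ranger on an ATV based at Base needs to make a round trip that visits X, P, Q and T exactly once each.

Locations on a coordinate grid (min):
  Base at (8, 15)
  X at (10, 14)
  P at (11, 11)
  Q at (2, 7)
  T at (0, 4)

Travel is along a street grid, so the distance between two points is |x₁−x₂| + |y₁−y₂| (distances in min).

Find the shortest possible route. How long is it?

Minimum total distance: 44 min.

There are 12 distinct closed tours to check (reversals are equivalent).
Base-X-P-Q-T-Base: 3+4+13+5+19 = 44
Base-X-P-T-Q-Base: 3+4+18+5+14 = 44
Base-X-Q-P-T-Base: 3+15+13+18+19 = 68
Base-X-Q-T-P-Base: 3+15+5+18+7 = 48
Base-X-T-P-Q-Base: 3+20+18+13+14 = 68
Base-X-T-Q-P-Base: 3+20+5+13+7 = 48
Base-P-X-Q-T-Base: 7+4+15+5+19 = 50
Base-P-X-T-Q-Base: 7+4+20+5+14 = 50
Base-P-Q-X-T-Base: 7+13+15+20+19 = 74
Base-P-T-X-Q-Base: 7+18+20+15+14 = 74
Base-Q-X-P-T-Base: 14+15+4+18+19 = 70
Base-Q-P-X-T-Base: 14+13+4+20+19 = 70
The minimum is 44.
One optimal route: Base → X → P → Q → T → Base (or its reverse).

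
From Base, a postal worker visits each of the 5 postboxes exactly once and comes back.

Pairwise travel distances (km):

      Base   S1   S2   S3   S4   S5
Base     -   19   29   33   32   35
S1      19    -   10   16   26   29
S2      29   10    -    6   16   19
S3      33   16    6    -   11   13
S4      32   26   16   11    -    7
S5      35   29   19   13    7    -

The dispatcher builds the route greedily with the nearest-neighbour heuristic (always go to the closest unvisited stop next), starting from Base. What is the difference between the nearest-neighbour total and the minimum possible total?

The nearest-neighbour route is 1 km longer than optimal.

From Base: S1=19, S2=29, S4=32, S3=33, S5=35 → choose S1 (19).
From S1: S2=10, S3=16, S4=26, S5=29 → choose S2 (10).
From S2: S3=6, S4=16, S5=19 → choose S3 (6).
From S3: S4=11, S5=13 → choose S4 (11).
From S4: S5=7 → choose S5 (7).
NN route Base → S1 → S2 → S3 → S4 → S5 → Base costs 88.
Optimal: Base → S1 → S2 → S3 → S5 → S4 → Base costs 87 (by enumerating all 60 distinct tours).
Excess = 88 − 87 = 1.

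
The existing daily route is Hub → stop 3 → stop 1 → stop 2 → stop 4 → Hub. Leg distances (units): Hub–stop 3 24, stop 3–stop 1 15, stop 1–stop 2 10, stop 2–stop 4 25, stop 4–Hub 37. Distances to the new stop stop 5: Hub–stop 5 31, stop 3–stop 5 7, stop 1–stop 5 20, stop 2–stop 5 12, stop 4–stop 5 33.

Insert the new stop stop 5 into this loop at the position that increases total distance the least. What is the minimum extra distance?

Minimum extra distance: 12, inserting stop 5 between stop 3 and stop 1.

Insertion cost between consecutive stops i–j is d(i,stop 5) + d(stop 5,j) − d(i,j):
  between Hub and stop 3: 31 + 7 − 24 = 14
  between stop 3 and stop 1: 7 + 20 − 15 = 12
  between stop 1 and stop 2: 20 + 12 − 10 = 22
  between stop 2 and stop 4: 12 + 33 − 25 = 20
  between stop 4 and Hub: 33 + 31 − 37 = 27
Cheapest insertion is between stop 3 and stop 1, adding 12.
New total = 111 + 12 = 123.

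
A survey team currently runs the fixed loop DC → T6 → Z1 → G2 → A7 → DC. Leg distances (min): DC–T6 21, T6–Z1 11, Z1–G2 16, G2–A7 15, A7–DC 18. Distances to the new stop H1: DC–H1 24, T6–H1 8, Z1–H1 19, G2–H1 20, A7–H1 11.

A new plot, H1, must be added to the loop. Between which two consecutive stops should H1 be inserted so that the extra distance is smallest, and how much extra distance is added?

+11 min — insert H1 between DC and T6.

Insertion cost between consecutive stops i–j is d(i,H1) + d(H1,j) − d(i,j):
  between DC and T6: 24 + 8 − 21 = 11
  between T6 and Z1: 8 + 19 − 11 = 16
  between Z1 and G2: 19 + 20 − 16 = 23
  between G2 and A7: 20 + 11 − 15 = 16
  between A7 and DC: 11 + 24 − 18 = 17
Cheapest insertion is between DC and T6, adding 11.
New total = 81 + 11 = 92.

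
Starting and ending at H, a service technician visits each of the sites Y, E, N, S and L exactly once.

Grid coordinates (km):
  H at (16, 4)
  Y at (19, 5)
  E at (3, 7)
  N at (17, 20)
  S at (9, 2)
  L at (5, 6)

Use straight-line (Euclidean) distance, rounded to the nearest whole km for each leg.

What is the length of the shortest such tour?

Shortest round trip = 52 km.

With 5 stops there are 5!/2 = 60 distinct round trips (a route and its reverse cost the same).
H - Y - E - N - S - L - H: 3+16+19+20+6+11 = 75
H - Y - E - N - L - S - H: 3+16+19+18+6+7 = 69
H - Y - E - S - N - L - H: 3+16+8+20+18+11 = 76
H - Y - E - S - L - N - H: 3+16+8+6+18+16 = 67
H - Y - E - L - N - S - H: 3+16+2+18+20+7 = 66
H - Y - E - L - S - N - H: 3+16+2+6+20+16 = 63
H - Y - N - E - S - L - H: 3+15+19+8+6+11 = 62
H - Y - N - E - L - S - H: 3+15+19+2+6+7 = 52
H - Y - N - S - E - L - H: 3+15+20+8+2+11 = 59
H - Y - N - S - L - E - H: 3+15+20+6+2+13 = 59
H - Y - N - L - E - S - H: 3+15+18+2+8+7 = 53
H - Y - N - L - S - E - H: 3+15+18+6+8+13 = 63
H - Y - S - E - N - L - H: 3+10+8+19+18+11 = 69
H - Y - S - E - L - N - H: 3+10+8+2+18+16 = 57
… (46 more)
The minimum is 52.
One optimal route: H → Y → N → E → L → S → H (or its reverse).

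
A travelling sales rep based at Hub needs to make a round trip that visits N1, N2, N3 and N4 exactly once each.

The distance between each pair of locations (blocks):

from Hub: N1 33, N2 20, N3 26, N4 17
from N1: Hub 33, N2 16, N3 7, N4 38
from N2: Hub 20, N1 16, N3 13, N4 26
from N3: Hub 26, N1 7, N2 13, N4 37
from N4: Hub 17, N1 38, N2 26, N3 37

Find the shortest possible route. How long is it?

Shortest round trip = 92 blocks.

There are 12 distinct closed tours to check (reversals are equivalent).
Hub → N1 → N2 → N3 → N4 → Hub: 33+16+13+37+17 = 116
Hub → N1 → N2 → N4 → N3 → Hub: 33+16+26+37+26 = 138
Hub → N1 → N3 → N2 → N4 → Hub: 33+7+13+26+17 = 96
Hub → N1 → N3 → N4 → N2 → Hub: 33+7+37+26+20 = 123
Hub → N1 → N4 → N2 → N3 → Hub: 33+38+26+13+26 = 136
Hub → N1 → N4 → N3 → N2 → Hub: 33+38+37+13+20 = 141
Hub → N2 → N1 → N3 → N4 → Hub: 20+16+7+37+17 = 97
Hub → N2 → N1 → N4 → N3 → Hub: 20+16+38+37+26 = 137
Hub → N2 → N3 → N1 → N4 → Hub: 20+13+7+38+17 = 95
Hub → N2 → N4 → N1 → N3 → Hub: 20+26+38+7+26 = 117
Hub → N3 → N1 → N2 → N4 → Hub: 26+7+16+26+17 = 92
Hub → N3 → N2 → N1 → N4 → Hub: 26+13+16+38+17 = 110
The minimum is 92.
One optimal route: Hub → N3 → N1 → N2 → N4 → Hub (or its reverse).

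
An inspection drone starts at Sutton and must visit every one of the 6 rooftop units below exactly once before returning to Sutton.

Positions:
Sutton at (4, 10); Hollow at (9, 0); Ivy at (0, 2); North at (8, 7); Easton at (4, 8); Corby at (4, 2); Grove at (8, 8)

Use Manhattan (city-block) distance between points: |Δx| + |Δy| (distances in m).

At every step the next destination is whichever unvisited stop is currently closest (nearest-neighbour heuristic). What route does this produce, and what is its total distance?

Sutton → [Easton:2 / Grove:6 / North:7 / Corby:8 / Ivy:12 / Hollow:15] → Easton (2)
Easton → [Grove:4 / North:5 / Corby:6 / Ivy:10 / Hollow:13] → Grove (4)
Grove → [North:1 / Hollow:9 / Corby:10 / Ivy:14] → North (1)
North → [Hollow:8 / Corby:9 / Ivy:13] → Hollow (8)
Hollow → [Corby:7 / Ivy:11] → Corby (7)
Corby → [Ivy:4] → Ivy (4)
Return Ivy→Sutton: 12.
Total = 2 + 4 + 1 + 8 + 7 + 4 + 12 = 38.

Total distance 38 m via the nearest-neighbour route Sutton → Easton → Grove → North → Hollow → Corby → Ivy → Sutton.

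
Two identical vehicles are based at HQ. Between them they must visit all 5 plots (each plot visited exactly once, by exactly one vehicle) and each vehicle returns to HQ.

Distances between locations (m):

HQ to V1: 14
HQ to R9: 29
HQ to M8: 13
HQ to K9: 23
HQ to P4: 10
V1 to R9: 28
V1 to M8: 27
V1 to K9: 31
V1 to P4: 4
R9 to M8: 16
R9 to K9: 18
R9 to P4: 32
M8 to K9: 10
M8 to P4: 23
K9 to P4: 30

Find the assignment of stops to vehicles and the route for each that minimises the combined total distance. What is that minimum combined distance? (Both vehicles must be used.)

There are 2^4 − 1 = 15 ways to divide the 5 stops into two non-empty groups. For each, the best each vehicle can do is its own shortest tour through its group:
  {V1} + {R9, M8, K9, P4}: 28 + 83 = 111
  {R9} + {V1, M8, K9, P4}: 58 + 68 = 126
  {V1, R9} + {M8, K9, P4}: 71 + 63 = 134
  {M8} + {V1, R9, K9, P4}: 26 + 83 = 109
  {V1, M8} + {R9, K9, P4}: 54 + 83 = 137
  {R9, M8} + {V1, K9, P4}: 58 + 68 = 126
  … (15 splits in total)
  {R9, M8, K9} + {V1, P4}: 70 + 28 = 98  ← best
Best: vehicle 1 HQ → R9 → K9 → M8 → HQ = 70; vehicle 2 HQ → V1 → P4 → HQ = 28; combined 98.

98 m — the smallest possible combined total.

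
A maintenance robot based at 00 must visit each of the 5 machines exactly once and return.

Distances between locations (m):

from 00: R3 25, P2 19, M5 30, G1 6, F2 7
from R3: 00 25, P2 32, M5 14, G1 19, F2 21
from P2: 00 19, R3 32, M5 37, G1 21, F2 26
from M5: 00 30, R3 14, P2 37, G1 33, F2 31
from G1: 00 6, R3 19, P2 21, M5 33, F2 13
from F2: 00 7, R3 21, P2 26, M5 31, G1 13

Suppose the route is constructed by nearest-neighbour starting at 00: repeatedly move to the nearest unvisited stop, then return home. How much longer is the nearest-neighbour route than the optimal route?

4 m longer than the optimal tour.

From 00: G1=6, F2=7, P2=19, R3=25, M5=30 → choose G1 (6).
From G1: F2=13, R3=19, P2=21, M5=33 → choose F2 (13).
From F2: R3=21, P2=26, M5=31 → choose R3 (21).
From R3: M5=14, P2=32 → choose M5 (14).
From M5: P2=37 → choose P2 (37).
NN route 00 → G1 → F2 → R3 → M5 → P2 → 00 costs 110.
Optimal: 00 → G1 → P2 → M5 → R3 → F2 → 00 costs 106 (by enumerating all 60 distinct tours).
Excess = 110 − 106 = 4.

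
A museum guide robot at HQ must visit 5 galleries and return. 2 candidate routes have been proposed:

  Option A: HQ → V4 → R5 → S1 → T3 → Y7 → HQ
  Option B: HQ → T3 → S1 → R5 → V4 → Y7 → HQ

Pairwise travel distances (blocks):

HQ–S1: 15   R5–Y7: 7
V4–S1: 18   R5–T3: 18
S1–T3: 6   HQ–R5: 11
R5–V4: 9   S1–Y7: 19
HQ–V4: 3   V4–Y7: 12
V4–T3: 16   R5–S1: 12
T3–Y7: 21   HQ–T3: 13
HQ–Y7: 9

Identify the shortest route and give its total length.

Option A: 3 + 9 + 12 + 6 + 21 + 9 = 60
Option B: 13 + 6 + 12 + 9 + 12 + 9 = 61

Shortest is Option A, total 60 blocks.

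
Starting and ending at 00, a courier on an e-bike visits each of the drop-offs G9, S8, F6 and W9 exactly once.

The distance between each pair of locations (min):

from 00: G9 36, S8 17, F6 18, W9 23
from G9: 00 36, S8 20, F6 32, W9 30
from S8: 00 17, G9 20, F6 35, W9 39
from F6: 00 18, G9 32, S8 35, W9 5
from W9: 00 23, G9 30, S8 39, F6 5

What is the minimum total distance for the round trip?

90 min — the shortest possible round trip.

There are 12 distinct closed tours to check (reversals are equivalent).
00→G9→S8→F6→W9→00: 36+20+35+5+23 = 119
00→G9→S8→W9→F6→00: 36+20+39+5+18 = 118
00→G9→F6→S8→W9→00: 36+32+35+39+23 = 165
00→G9→F6→W9→S8→00: 36+32+5+39+17 = 129
00→G9→W9→S8→F6→00: 36+30+39+35+18 = 158
00→G9→W9→F6→S8→00: 36+30+5+35+17 = 123
00→S8→G9→F6→W9→00: 17+20+32+5+23 = 97
00→S8→G9→W9→F6→00: 17+20+30+5+18 = 90
00→S8→F6→G9→W9→00: 17+35+32+30+23 = 137
00→S8→W9→G9→F6→00: 17+39+30+32+18 = 136
00→F6→G9→S8→W9→00: 18+32+20+39+23 = 132
00→F6→S8→G9→W9→00: 18+35+20+30+23 = 126
The minimum is 90.
One optimal route: 00 → S8 → G9 → W9 → F6 → 00 (or its reverse).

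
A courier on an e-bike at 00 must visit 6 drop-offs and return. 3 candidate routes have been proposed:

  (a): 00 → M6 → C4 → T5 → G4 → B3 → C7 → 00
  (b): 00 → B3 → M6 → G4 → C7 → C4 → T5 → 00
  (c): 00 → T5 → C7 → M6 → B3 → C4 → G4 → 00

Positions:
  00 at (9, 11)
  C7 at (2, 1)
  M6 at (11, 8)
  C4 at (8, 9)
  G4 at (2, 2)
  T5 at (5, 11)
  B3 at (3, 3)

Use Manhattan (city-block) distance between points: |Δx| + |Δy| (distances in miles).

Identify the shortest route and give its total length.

(a): 5 + 4 + 5 + 12 + 2 + 3 + 17 = 48
(b): 14 + 13 + 15 + 1 + 14 + 5 + 4 = 66
(c): 4 + 13 + 16 + 13 + 11 + 13 + 16 = 86

48 miles — (a) is the shortest.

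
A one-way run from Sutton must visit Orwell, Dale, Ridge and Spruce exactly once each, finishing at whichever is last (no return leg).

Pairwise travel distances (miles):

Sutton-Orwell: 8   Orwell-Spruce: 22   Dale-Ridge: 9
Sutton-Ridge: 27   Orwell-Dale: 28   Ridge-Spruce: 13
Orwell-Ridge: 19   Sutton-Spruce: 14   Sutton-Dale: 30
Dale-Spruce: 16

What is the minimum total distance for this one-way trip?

There are 4! = 24 possible orderings.
Sutton → Orwell → Dale → Ridge → Spruce: 8+28+9+13 = 58
Sutton → Orwell → Dale → Spruce → Ridge: 8+28+16+13 = 65
Sutton → Orwell → Ridge → Dale → Spruce: 8+19+9+16 = 52
Sutton → Orwell → Ridge → Spruce → Dale: 8+19+13+16 = 56
Sutton → Orwell → Spruce → Dale → Ridge: 8+22+16+9 = 55
Sutton → Orwell → Spruce → Ridge → Dale: 8+22+13+9 = 52
Sutton → Dale → Orwell → Ridge → Spruce: 30+28+19+13 = 90
Sutton → Dale → Orwell → Spruce → Ridge: 30+28+22+13 = 93
Sutton → Dale → Ridge → Orwell → Spruce: 30+9+19+22 = 80
Sutton → Dale → Ridge → Spruce → Orwell: 30+9+13+22 = 74
Sutton → Dale → Spruce → Orwell → Ridge: 30+16+22+19 = 87
Sutton → Dale → Spruce → Ridge → Orwell: 30+16+13+19 = 78
Sutton → Ridge → Orwell → Dale → Spruce: 27+19+28+16 = 90
Sutton → Ridge → Orwell → Spruce → Dale: 27+19+22+16 = 84
… (10 more)
The minimum is 52.
One shortest path: Sutton → Orwell → Ridge → Dale → Spruce.

52 miles — the minimum one-way total.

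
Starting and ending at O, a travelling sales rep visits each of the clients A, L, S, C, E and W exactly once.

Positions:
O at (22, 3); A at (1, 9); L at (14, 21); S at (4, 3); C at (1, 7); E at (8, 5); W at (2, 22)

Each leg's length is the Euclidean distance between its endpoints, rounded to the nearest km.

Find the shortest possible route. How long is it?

There are 360 distinct closed tours to check (reversals are equivalent).
O→A→L→S→C→E→W→O: 22+18+21+5+7+18+28 = 119
O→A→L→S→C→W→E→O: 22+18+21+5+15+18+14 = 113
O→A→L→S→E→C→W→O: 22+18+21+4+7+15+28 = 115
O→A→L→S→E→W→C→O: 22+18+21+4+18+15+21 = 119
O→A→L→S→W→C→E→O: 22+18+21+19+15+7+14 = 116
O→A→L→S→W→E→C→O: 22+18+21+19+18+7+21 = 126
O→A→L→C→S→E→W→O: 22+18+19+5+4+18+28 = 114
O→A→L→C→S→W→E→O: 22+18+19+5+19+18+14 = 115
… (352 more)
O→L→W→A→C→S→E→O: 20+12+13+2+5+4+14 = 70  ← best
The minimum is 70.
One optimal route: O → L → W → A → C → S → E → O (or its reverse).

Minimum total distance: 70 km.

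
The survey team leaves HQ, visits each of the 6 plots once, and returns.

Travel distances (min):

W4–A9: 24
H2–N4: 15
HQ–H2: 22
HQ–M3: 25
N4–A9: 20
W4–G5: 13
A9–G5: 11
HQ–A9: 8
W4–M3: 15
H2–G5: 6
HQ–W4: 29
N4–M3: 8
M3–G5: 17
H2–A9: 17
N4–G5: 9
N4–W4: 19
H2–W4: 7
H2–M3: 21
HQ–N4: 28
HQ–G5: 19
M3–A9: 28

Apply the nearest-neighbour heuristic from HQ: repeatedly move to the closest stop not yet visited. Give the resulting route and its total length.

Nearest-neighbour total = 83 min; route HQ → A9 → G5 → H2 → W4 → M3 → N4 → HQ.

From HQ: distances to unvisited — A9=8, G5=19, H2=22, M3=25, N4=28, W4=29. Nearest is A9 (8).
From A9: distances to unvisited — G5=11, H2=17, N4=20, W4=24, M3=28. Nearest is G5 (11).
From G5: distances to unvisited — H2=6, N4=9, W4=13, M3=17. Nearest is H2 (6).
From H2: distances to unvisited — W4=7, N4=15, M3=21. Nearest is W4 (7).
From W4: distances to unvisited — M3=15, N4=19. Nearest is M3 (15).
From M3: distances to unvisited — N4=8. Nearest is N4 (8).
Return N4→HQ: 28.
Total = 8 + 11 + 6 + 7 + 15 + 8 + 28 = 83.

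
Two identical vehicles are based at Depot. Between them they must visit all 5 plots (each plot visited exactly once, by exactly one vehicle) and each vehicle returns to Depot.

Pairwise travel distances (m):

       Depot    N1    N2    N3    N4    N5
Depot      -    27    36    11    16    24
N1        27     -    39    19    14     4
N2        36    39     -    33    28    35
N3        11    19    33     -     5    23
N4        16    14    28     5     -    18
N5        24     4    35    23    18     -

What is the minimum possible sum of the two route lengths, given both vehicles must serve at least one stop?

Minimum combined distance: 127 m.

There are 2^4 − 1 = 15 ways to divide the 5 stops into two non-empty groups. For each, the best each vehicle can do is its own shortest tour through its group:
  {N1} + {N2, N3, N4, N5}: 54 + 103 = 157
  {N2} + {N1, N3, N4, N5}: 72 + 58 = 130
  {N1, N2} + {N3, N4, N5}: 102 + 58 = 160
  {N3} + {N1, N2, N4, N5}: 22 + 105 = 127
  {N1, N3} + {N2, N4, N5}: 57 + 103 = 160
  {N2, N3} + {N1, N4, N5}: 80 + 58 = 138
  … (15 splits in total)
Best: vehicle 1 Depot → N3 → Depot = 22; vehicle 2 Depot → N2 → N5 → N1 → N4 → Depot = 105; combined 127.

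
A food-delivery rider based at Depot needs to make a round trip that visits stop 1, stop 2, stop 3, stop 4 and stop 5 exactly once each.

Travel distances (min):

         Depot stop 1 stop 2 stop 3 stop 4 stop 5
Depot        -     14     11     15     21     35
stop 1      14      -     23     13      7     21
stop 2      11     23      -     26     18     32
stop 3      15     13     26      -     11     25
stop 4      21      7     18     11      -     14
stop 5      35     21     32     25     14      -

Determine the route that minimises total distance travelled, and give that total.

Depot - stop 1 - stop 2 - stop 3 - stop 4 - stop 5 - Depot: 14+23+26+11+14+35 = 123
Depot - stop 1 - stop 2 - stop 3 - stop 5 - stop 4 - Depot: 14+23+26+25+14+21 = 123
Depot - stop 1 - stop 2 - stop 4 - stop 3 - stop 5 - Depot: 14+23+18+11+25+35 = 126
Depot - stop 1 - stop 2 - stop 4 - stop 5 - stop 3 - Depot: 14+23+18+14+25+15 = 109
Depot - stop 1 - stop 2 - stop 5 - stop 3 - stop 4 - Depot: 14+23+32+25+11+21 = 126
Depot - stop 1 - stop 2 - stop 5 - stop 4 - stop 3 - Depot: 14+23+32+14+11+15 = 109
Depot - stop 1 - stop 3 - stop 2 - stop 4 - stop 5 - Depot: 14+13+26+18+14+35 = 120
Depot - stop 1 - stop 3 - stop 2 - stop 5 - stop 4 - Depot: 14+13+26+32+14+21 = 120
Depot - stop 1 - stop 3 - stop 4 - stop 2 - stop 5 - Depot: 14+13+11+18+32+35 = 123
Depot - stop 1 - stop 3 - stop 4 - stop 5 - stop 2 - Depot: 14+13+11+14+32+11 = 95
Depot - stop 1 - stop 3 - stop 5 - stop 2 - stop 4 - Depot: 14+13+25+32+18+21 = 123
Depot - stop 1 - stop 3 - stop 5 - stop 4 - stop 2 - Depot: 14+13+25+14+18+11 = 95
Depot - stop 1 - stop 4 - stop 2 - stop 3 - stop 5 - Depot: 14+7+18+26+25+35 = 125
Depot - stop 1 - stop 4 - stop 2 - stop 5 - stop 3 - Depot: 14+7+18+32+25+15 = 111
… (46 more)
Depot - stop 2 - stop 4 - stop 5 - stop 1 - stop 3 - Depot: 11+18+14+21+13+15 = 92  ← best
The minimum is 92.
One optimal route: Depot → stop 2 → stop 4 → stop 5 → stop 1 → stop 3 → Depot (or its reverse).

Shortest round trip = 92 min.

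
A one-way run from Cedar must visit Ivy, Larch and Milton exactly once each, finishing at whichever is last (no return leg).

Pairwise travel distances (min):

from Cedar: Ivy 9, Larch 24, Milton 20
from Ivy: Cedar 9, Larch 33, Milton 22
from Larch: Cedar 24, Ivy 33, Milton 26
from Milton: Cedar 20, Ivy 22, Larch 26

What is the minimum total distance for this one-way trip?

57 min — the minimum one-way total.

There are 3! = 6 possible orderings.
Cedar→Ivy→Larch→Milton: 9+33+26 = 68
Cedar→Ivy→Milton→Larch: 9+22+26 = 57
Cedar→Larch→Ivy→Milton: 24+33+22 = 79
Cedar→Larch→Milton→Ivy: 24+26+22 = 72
Cedar→Milton→Ivy→Larch: 20+22+33 = 75
Cedar→Milton→Larch→Ivy: 20+26+33 = 79
The minimum is 57.
One shortest path: Cedar → Ivy → Milton → Larch.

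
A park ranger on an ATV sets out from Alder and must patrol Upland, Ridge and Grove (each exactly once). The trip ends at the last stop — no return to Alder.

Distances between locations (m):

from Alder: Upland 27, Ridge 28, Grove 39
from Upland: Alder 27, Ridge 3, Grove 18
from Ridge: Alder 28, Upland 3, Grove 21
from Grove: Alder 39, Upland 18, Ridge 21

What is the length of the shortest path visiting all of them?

49 m — the minimum one-way total.

There are 3! = 6 possible orderings.
Alder→Upland→Ridge→Grove: 27+3+21 = 51
Alder→Upland→Grove→Ridge: 27+18+21 = 66
Alder→Ridge→Upland→Grove: 28+3+18 = 49
Alder→Ridge→Grove→Upland: 28+21+18 = 67
Alder→Grove→Upland→Ridge: 39+18+3 = 60
Alder→Grove→Ridge→Upland: 39+21+3 = 63
The minimum is 49.
One shortest path: Alder → Ridge → Upland → Grove.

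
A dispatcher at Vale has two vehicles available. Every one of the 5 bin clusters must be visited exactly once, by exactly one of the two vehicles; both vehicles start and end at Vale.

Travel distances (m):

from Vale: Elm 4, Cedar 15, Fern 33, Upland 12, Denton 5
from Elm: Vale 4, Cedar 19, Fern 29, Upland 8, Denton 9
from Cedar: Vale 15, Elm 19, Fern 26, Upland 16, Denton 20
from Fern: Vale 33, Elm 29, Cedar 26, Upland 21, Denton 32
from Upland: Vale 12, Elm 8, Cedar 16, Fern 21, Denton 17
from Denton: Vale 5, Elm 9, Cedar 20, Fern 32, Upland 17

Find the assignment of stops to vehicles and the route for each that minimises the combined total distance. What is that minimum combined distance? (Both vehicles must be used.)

84 m — the smallest possible combined total.

Try each way of splitting the stops between the two vehicles (each non-empty) and, for each split, find the best tour for each vehicle:
  {Elm} + {Cedar, Fern, Upland, Denton}: 8 + 84 = 92
  {Cedar} + {Elm, Fern, Upland, Denton}: 30 + 70 = 100
  {Elm, Cedar} + {Fern, Upland, Denton}: 38 + 70 = 108
  {Fern} + {Elm, Cedar, Upland, Denton}: 66 + 53 = 119
  {Elm, Fern} + {Cedar, Upland, Denton}: 66 + 53 = 119
  {Cedar, Fern} + {Elm, Upland, Denton}: 74 + 34 = 108
  … (15 splits in total)
  {Elm, Cedar, Fern, Upland} + {Denton}: 74 + 10 = 84  ← best
Best: vehicle 1 Vale → Elm → Upland → Fern → Cedar → Vale = 74; vehicle 2 Vale → Denton → Vale = 10; combined 84.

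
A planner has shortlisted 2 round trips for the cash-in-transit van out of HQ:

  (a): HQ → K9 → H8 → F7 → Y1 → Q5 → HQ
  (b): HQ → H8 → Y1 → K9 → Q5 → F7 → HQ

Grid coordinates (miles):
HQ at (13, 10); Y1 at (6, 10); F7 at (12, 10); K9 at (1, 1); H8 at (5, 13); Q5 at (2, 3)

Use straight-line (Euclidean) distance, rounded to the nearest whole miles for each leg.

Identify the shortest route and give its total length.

37 miles — (b) is the shortest.

(a): 15 + 13 + 8 + 6 + 8 + 13 = 63
(b): 9 + 3 + 10 + 2 + 12 + 1 = 37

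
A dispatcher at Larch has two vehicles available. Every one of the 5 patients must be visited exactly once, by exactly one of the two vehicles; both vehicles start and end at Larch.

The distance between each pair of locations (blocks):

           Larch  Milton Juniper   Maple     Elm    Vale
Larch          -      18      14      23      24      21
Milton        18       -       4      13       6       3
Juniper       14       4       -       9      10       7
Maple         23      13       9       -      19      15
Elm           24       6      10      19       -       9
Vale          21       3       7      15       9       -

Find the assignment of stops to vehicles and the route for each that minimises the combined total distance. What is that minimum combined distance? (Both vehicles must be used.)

99 blocks — the smallest possible combined total.

There are 2^4 − 1 = 15 ways to divide the 5 stops into two non-empty groups. For each, the best each vehicle can do is its own shortest tour through its group:
  {Milton} + {Juniper, Maple, Elm, Vale}: 36 + 71 = 107
  {Juniper} + {Milton, Maple, Elm, Vale}: 28 + 71 = 99
  {Milton, Juniper} + {Maple, Elm, Vale}: 36 + 71 = 107
  {Maple} + {Milton, Juniper, Elm, Vale}: 46 + 54 = 100
  {Milton, Maple} + {Juniper, Elm, Vale}: 54 + 54 = 108
  {Juniper, Maple} + {Milton, Elm, Vale}: 46 + 54 = 100
  … (15 splits in total)
Best: vehicle 1 Larch → Juniper → Larch = 28; vehicle 2 Larch → Milton → Elm → Vale → Maple → Larch = 71; combined 99.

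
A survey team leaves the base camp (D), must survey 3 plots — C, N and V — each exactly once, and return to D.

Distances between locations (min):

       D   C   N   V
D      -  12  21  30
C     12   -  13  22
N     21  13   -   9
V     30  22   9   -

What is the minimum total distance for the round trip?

There are 3 distinct closed tours to check (reversals are equivalent).
D-C-N-V-D: 12+13+9+30 = 64
D-C-V-N-D: 12+22+9+21 = 64
D-N-C-V-D: 21+13+22+30 = 86
The minimum is 64.
One optimal route: D → C → N → V → D (or its reverse).

Shortest round trip = 64 min.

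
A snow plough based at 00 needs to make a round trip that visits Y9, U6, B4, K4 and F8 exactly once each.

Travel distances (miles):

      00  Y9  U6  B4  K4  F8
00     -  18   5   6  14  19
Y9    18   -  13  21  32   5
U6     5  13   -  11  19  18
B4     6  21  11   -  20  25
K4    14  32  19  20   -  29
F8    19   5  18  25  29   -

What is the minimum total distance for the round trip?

With 5 stops there are 5!/2 = 60 distinct round trips (a route and its reverse cost the same).
00 → Y9 → U6 → B4 → K4 → F8 → 00: 18+13+11+20+29+19 = 110
00 → Y9 → U6 → B4 → F8 → K4 → 00: 18+13+11+25+29+14 = 110
00 → Y9 → U6 → K4 → B4 → F8 → 00: 18+13+19+20+25+19 = 114
00 → Y9 → U6 → K4 → F8 → B4 → 00: 18+13+19+29+25+6 = 110
00 → Y9 → U6 → F8 → B4 → K4 → 00: 18+13+18+25+20+14 = 108
00 → Y9 → U6 → F8 → K4 → B4 → 00: 18+13+18+29+20+6 = 104
00 → Y9 → B4 → U6 → K4 → F8 → 00: 18+21+11+19+29+19 = 117
00 → Y9 → B4 → U6 → F8 → K4 → 00: 18+21+11+18+29+14 = 111
00 → Y9 → B4 → K4 → U6 → F8 → 00: 18+21+20+19+18+19 = 115
00 → Y9 → B4 → K4 → F8 → U6 → 00: 18+21+20+29+18+5 = 111
00 → Y9 → B4 → F8 → U6 → K4 → 00: 18+21+25+18+19+14 = 115
00 → Y9 → B4 → F8 → K4 → U6 → 00: 18+21+25+29+19+5 = 117
00 → Y9 → K4 → U6 → B4 → F8 → 00: 18+32+19+11+25+19 = 124
00 → Y9 → K4 → U6 → F8 → B4 → 00: 18+32+19+18+25+6 = 118
… (46 more)
00 → U6 → Y9 → F8 → K4 → B4 → 00: 5+13+5+29+20+6 = 78  ← best
The minimum is 78.
One optimal route: 00 → U6 → Y9 → F8 → K4 → B4 → 00 (or its reverse).

78 miles — the shortest possible round trip.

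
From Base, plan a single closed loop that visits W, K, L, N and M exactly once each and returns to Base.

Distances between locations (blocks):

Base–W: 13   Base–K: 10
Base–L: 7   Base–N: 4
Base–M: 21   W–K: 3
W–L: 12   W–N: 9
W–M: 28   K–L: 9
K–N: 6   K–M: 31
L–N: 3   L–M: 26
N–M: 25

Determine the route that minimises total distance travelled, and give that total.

With 5 stops there are 5!/2 = 60 distinct round trips (a route and its reverse cost the same).
Base-W-K-L-N-M-Base: 13+3+9+3+25+21 = 74
Base-W-K-L-M-N-Base: 13+3+9+26+25+4 = 80
Base-W-K-N-L-M-Base: 13+3+6+3+26+21 = 72
Base-W-K-N-M-L-Base: 13+3+6+25+26+7 = 80
Base-W-K-M-L-N-Base: 13+3+31+26+3+4 = 80
Base-W-K-M-N-L-Base: 13+3+31+25+3+7 = 82
Base-W-L-K-N-M-Base: 13+12+9+6+25+21 = 86
Base-W-L-K-M-N-Base: 13+12+9+31+25+4 = 94
Base-W-L-N-K-M-Base: 13+12+3+6+31+21 = 86
Base-W-L-N-M-K-Base: 13+12+3+25+31+10 = 94
Base-W-L-M-K-N-Base: 13+12+26+31+6+4 = 92
Base-W-L-M-N-K-Base: 13+12+26+25+6+10 = 92
Base-W-N-K-L-M-Base: 13+9+6+9+26+21 = 84
Base-W-N-K-M-L-Base: 13+9+6+31+26+7 = 92
… (46 more)
Base-L-N-K-W-M-Base: 7+3+6+3+28+21 = 68  ← best
The minimum is 68.
One optimal route: Base → L → N → K → W → M → Base (or its reverse).

68 blocks — the shortest possible round trip.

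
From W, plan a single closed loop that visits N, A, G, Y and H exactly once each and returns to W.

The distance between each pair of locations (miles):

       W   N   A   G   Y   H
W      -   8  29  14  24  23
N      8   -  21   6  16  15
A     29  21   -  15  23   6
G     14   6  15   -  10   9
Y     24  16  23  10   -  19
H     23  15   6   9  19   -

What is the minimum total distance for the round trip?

There are 60 distinct closed tours to check (reversals are equivalent).
W→N→A→G→Y→H→W: 8+21+15+10+19+23 = 96
W→N→A→G→H→Y→W: 8+21+15+9+19+24 = 96
W→N→A→Y→G→H→W: 8+21+23+10+9+23 = 94
W→N→A→Y→H→G→W: 8+21+23+19+9+14 = 94
W→N→A→H→G→Y→W: 8+21+6+9+10+24 = 78
W→N→A→H→Y→G→W: 8+21+6+19+10+14 = 78
W→N→G→A→Y→H→W: 8+6+15+23+19+23 = 94
W→N→G→A→H→Y→W: 8+6+15+6+19+24 = 78
W→N→G→Y→A→H→W: 8+6+10+23+6+23 = 76
W→N→G→Y→H→A→W: 8+6+10+19+6+29 = 78
W→N→G→H→A→Y→W: 8+6+9+6+23+24 = 76
W→N→G→H→Y→A→W: 8+6+9+19+23+29 = 94
W→N→Y→A→G→H→W: 8+16+23+15+9+23 = 94
W→N→Y→A→H→G→W: 8+16+23+6+9+14 = 76
… (46 more)
The minimum is 76.
One optimal route: W → N → G → Y → A → H → W (or its reverse).

Minimum total distance: 76 miles.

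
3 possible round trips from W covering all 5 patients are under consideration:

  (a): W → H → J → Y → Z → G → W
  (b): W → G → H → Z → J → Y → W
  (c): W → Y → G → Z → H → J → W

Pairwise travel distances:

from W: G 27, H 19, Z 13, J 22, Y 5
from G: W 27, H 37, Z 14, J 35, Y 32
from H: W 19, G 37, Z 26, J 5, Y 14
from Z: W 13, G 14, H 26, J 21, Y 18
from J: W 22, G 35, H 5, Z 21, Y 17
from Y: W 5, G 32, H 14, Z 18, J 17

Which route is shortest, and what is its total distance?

100 — (a) is the shortest.

(a): 19 + 5 + 17 + 18 + 14 + 27 = 100
(b): 27 + 37 + 26 + 21 + 17 + 5 = 133
(c): 5 + 32 + 14 + 26 + 5 + 22 = 104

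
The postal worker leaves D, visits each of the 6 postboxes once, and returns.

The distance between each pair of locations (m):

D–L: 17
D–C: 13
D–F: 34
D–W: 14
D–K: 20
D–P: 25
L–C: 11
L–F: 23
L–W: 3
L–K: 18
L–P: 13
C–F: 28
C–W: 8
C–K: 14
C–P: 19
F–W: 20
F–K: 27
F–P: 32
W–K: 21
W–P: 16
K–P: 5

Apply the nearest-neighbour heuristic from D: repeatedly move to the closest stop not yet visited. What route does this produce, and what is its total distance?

D → [C:13 / W:14 / L:17 / K:20 / P:25 / F:34] → C (13)
C → [W:8 / L:11 / K:14 / P:19 / F:28] → W (8)
W → [L:3 / P:16 / F:20 / K:21] → L (3)
L → [P:13 / K:18 / F:23] → P (13)
P → [K:5 / F:32] → K (5)
K → [F:27] → F (27)
Return F→D: 34.
Total = 13 + 8 + 3 + 13 + 5 + 27 + 34 = 103.

103 m along D → C → W → L → P → K → F → D.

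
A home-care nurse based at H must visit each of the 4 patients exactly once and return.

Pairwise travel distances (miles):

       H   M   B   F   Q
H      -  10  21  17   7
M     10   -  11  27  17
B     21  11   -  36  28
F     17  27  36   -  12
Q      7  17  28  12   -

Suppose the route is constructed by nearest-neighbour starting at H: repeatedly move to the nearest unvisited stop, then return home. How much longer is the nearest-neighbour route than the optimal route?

Excess over optimum: 2 miles.

From H: Q=7, M=10, F=17, B=21 → choose Q (7).
From Q: F=12, M=17, B=28 → choose F (12).
From F: M=27, B=36 → choose M (27).
From M: B=11 → choose B (11).
NN route H → Q → F → M → B → H costs 78.
Optimal: H → M → B → F → Q → H costs 76 (by enumerating all 12 distinct tours).
Excess = 78 − 76 = 2.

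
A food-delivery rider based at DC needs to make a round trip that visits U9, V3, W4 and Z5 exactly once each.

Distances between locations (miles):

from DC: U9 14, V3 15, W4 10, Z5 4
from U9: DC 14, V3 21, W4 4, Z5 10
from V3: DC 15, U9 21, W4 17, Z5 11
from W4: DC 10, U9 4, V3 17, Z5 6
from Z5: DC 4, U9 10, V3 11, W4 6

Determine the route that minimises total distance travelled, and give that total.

Minimum total distance: 50 miles.

There are 12 distinct closed tours to check (reversals are equivalent).
DC → U9 → V3 → W4 → Z5 → DC: 14+21+17+6+4 = 62
DC → U9 → V3 → Z5 → W4 → DC: 14+21+11+6+10 = 62
DC → U9 → W4 → V3 → Z5 → DC: 14+4+17+11+4 = 50
DC → U9 → W4 → Z5 → V3 → DC: 14+4+6+11+15 = 50
DC → U9 → Z5 → V3 → W4 → DC: 14+10+11+17+10 = 62
DC → U9 → Z5 → W4 → V3 → DC: 14+10+6+17+15 = 62
DC → V3 → U9 → W4 → Z5 → DC: 15+21+4+6+4 = 50
DC → V3 → U9 → Z5 → W4 → DC: 15+21+10+6+10 = 62
DC → V3 → W4 → U9 → Z5 → DC: 15+17+4+10+4 = 50
DC → V3 → Z5 → U9 → W4 → DC: 15+11+10+4+10 = 50
DC → W4 → U9 → V3 → Z5 → DC: 10+4+21+11+4 = 50
DC → W4 → V3 → U9 → Z5 → DC: 10+17+21+10+4 = 62
The minimum is 50.
One optimal route: DC → U9 → W4 → V3 → Z5 → DC (or its reverse).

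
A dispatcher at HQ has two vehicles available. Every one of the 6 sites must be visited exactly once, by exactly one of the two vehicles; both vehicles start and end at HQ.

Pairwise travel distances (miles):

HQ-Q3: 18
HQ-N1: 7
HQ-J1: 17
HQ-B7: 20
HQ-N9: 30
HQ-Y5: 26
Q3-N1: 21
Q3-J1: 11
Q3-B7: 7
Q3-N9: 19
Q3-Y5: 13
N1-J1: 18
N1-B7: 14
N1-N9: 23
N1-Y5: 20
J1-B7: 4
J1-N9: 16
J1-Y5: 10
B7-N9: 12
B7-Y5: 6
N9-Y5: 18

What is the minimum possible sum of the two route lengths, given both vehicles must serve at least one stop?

Check every non-empty split of the stops between the two vehicles; for each half take its own optimal tour:
  {Q3} + {N1, J1, B7, N9, Y5}: 36 + 75 = 111
  {N1} + {Q3, J1, B7, N9, Y5}: 14 + 82 = 96
  {Q3, N1} + {J1, B7, N9, Y5}: 46 + 75 = 121
  {J1} + {Q3, N1, B7, N9, Y5}: 34 + 79 = 113
  {Q3, J1} + {N1, B7, N9, Y5}: 46 + 74 = 120
  {N1, J1} + {Q3, B7, N9, Y5}: 42 + 79 = 121
  … (31 splits in total)
Best: vehicle 1 HQ → N1 → HQ = 14; vehicle 2 HQ → Q3 → B7 → N9 → Y5 → J1 → HQ = 82; combined 96.

Minimum combined distance: 96 miles.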